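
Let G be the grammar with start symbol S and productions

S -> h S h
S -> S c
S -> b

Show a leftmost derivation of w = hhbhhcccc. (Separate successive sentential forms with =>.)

S => Sc => Scc => Sccc => Scccc => hShcccc => hhShhcccc => hhbhhcccc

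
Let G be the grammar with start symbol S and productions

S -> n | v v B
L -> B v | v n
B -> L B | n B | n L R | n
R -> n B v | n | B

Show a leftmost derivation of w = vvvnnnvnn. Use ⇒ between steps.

S ⇒ vvB ⇒ vvLB ⇒ vvvnB ⇒ vvvnnB ⇒ vvvnnnLR ⇒ vvvnnnvnR ⇒ vvvnnnvnn

S ⇒ vvB   [S -> v v B]
vvB ⇒ vvLB   [B -> L B]
vvLB ⇒ vvvnB   [L -> v n]
vvvnB ⇒ vvvnnB   [B -> n B]
vvvnnB ⇒ vvvnnnLR   [B -> n L R]
vvvnnnLR ⇒ vvvnnnvnR   [L -> v n]
vvvnnnvnR ⇒ vvvnnnvnn   [R -> n]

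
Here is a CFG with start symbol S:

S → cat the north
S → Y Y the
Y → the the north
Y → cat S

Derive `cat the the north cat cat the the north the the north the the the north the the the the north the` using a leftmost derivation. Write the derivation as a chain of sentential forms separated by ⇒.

S ⇒ Y Y the ⇒ cat S Y the ⇒ cat Y Y the Y the ⇒ cat the the north Y the Y the ⇒ cat the the north cat S the Y the ⇒ cat the the north cat Y Y the the Y the ⇒ cat the the north cat cat S Y the the Y the ⇒ cat the the north cat cat Y Y the Y the the Y the ⇒ cat the the north cat cat the the north Y the Y the the Y the ⇒ cat the the north cat cat the the north the the north the Y the the Y the ⇒ cat the the north cat cat the the north the the north the the the north the the Y the ⇒ cat the the north cat cat the the north the the north the the the north the the the the north the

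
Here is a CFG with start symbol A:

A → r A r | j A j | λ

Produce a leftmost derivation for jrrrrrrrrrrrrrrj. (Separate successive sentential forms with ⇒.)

A ⇒ jAj ⇒ jrArj ⇒ jrrArrj ⇒ jrrrArrrj ⇒ jrrrrArrrrj ⇒ jrrrrrArrrrrj ⇒ jrrrrrrArrrrrrj ⇒ jrrrrrrrArrrrrrrj ⇒ jrrrrrrrrrrrrrrj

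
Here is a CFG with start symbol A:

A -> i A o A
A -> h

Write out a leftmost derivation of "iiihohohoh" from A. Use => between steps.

A => iAoA => iiAoAoA => iiiAoAoAoA => iiihoAoAoA => iiihohoAoA => iiihohohoA => iiihohohoh

A => iAoA   [A -> i A o A]
iAoA => iiAoAoA   [A -> i A o A]
iiAoAoA => iiiAoAoAoA   [A -> i A o A]
iiiAoAoAoA => iiihoAoAoA   [A -> h]
iiihoAoAoA => iiihohoAoA   [A -> h]
iiihohoAoA => iiihohohoA   [A -> h]
iiihohohoA => iiihohohoh   [A -> h]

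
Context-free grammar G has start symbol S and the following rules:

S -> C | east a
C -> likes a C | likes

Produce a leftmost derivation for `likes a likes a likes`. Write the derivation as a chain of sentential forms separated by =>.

S => C   [S -> C]
C => likes a C   [C -> likes a C]
likes a C => likes a likes a C   [C -> likes a C]
likes a likes a C => likes a likes a likes   [C -> likes]

S => C => likes a C => likes a likes a C => likes a likes a likes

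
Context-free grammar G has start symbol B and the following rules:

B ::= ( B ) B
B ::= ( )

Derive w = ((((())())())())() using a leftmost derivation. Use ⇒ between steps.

B ⇒ (B)B ⇒ ((B)B)B ⇒ (((B)B)B)B ⇒ ((((B)B)B)B)B ⇒ ((((())B)B)B)B ⇒ ((((())())B)B)B ⇒ ((((())())())B)B ⇒ ((((())())())())B ⇒ ((((())())())())()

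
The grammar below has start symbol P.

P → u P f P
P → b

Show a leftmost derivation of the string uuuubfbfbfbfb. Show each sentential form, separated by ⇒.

P ⇒ uPfP   [P → u P f P]
uPfP ⇒ uuPfPfP   [P → u P f P]
uuPfPfP ⇒ uuuPfPfPfP   [P → u P f P]
uuuPfPfPfP ⇒ uuuuPfPfPfPfP   [P → u P f P]
uuuuPfPfPfPfP ⇒ uuuubfPfPfPfP   [P → b]
uuuubfPfPfPfP ⇒ uuuubfbfPfPfP   [P → b]
uuuubfbfPfPfP ⇒ uuuubfbfbfPfP   [P → b]
uuuubfbfbfPfP ⇒ uuuubfbfbfbfP   [P → b]
uuuubfbfbfbfP ⇒ uuuubfbfbfbfb   [P → b]

P ⇒ uPfP ⇒ uuPfPfP ⇒ uuuPfPfPfP ⇒ uuuuPfPfPfPfP ⇒ uuuubfPfPfPfP ⇒ uuuubfbfPfPfP ⇒ uuuubfbfbfPfP ⇒ uuuubfbfbfbfP ⇒ uuuubfbfbfbfb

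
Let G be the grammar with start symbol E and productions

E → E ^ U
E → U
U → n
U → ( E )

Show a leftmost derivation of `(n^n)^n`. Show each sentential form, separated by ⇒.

E⇒E^U⇒U^U⇒(E)^U⇒(E^U)^U⇒(U^U)^U⇒(n^U)^U⇒(n^n)^U⇒(n^n)^n

E ⇒ E^U   [E → E ^ U]
E^U ⇒ U^U   [E → U]
U^U ⇒ (E)^U   [U → ( E )]
(E)^U ⇒ (E^U)^U   [E → E ^ U]
(E^U)^U ⇒ (U^U)^U   [E → U]
(U^U)^U ⇒ (n^U)^U   [U → n]
(n^U)^U ⇒ (n^n)^U   [U → n]
(n^n)^U ⇒ (n^n)^n   [U → n]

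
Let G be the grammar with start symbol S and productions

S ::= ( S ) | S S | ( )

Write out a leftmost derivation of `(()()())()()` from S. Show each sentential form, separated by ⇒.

S⇒SS⇒SSS⇒(S)SS⇒(SS)SS⇒(SSS)SS⇒(()SS)SS⇒(()()S)SS⇒(()()())SS⇒(()()())()S⇒(()()())()()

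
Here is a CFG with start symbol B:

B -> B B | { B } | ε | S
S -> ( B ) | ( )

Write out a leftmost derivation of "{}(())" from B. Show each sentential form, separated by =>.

B => BB => {B}B => {}B => {}S => {}(B) => {}(S) => {}((B)) => {}(())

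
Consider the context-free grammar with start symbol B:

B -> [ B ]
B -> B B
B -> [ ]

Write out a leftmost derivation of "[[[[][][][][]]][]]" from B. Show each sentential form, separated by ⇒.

B⇒[B]⇒[BB]⇒[[B]B]⇒[[[B]]B]⇒[[[BB]]B]⇒[[[BBB]]B]⇒[[[BBBB]]B]⇒[[[BBBBB]]B]⇒[[[[]BBBB]]B]⇒[[[[][]BBB]]B]⇒[[[[][][]BB]]B]⇒[[[[][][][]B]]B]⇒[[[[][][][][]]]B]⇒[[[[][][][][]]][]]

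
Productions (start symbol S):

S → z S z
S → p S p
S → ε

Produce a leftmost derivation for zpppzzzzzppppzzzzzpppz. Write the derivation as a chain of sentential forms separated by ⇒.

S⇒zSz⇒zpSpz⇒zppSppz⇒zpppSpppz⇒zpppzSzpppz⇒zpppzzSzzpppz⇒zpppzzzSzzzpppz⇒zpppzzzzSzzzzpppz⇒zpppzzzzzSzzzzzpppz⇒zpppzzzzzpSpzzzzzpppz⇒zpppzzzzzppSppzzzzzpppz⇒zpppzzzzzppppzzzzzpppz

S ⇒ zSz   [S → z S z]
zSz ⇒ zpSpz   [S → p S p]
zpSpz ⇒ zppSppz   [S → p S p]
zppSppz ⇒ zpppSpppz   [S → p S p]
zpppSpppz ⇒ zpppzSzpppz   [S → z S z]
zpppzSzpppz ⇒ zpppzzSzzpppz   [S → z S z]
zpppzzSzzpppz ⇒ zpppzzzSzzzpppz   [S → z S z]
zpppzzzSzzzpppz ⇒ zpppzzzzSzzzzpppz   [S → z S z]
zpppzzzzSzzzzpppz ⇒ zpppzzzzzSzzzzzpppz   [S → z S z]
zpppzzzzzSzzzzzpppz ⇒ zpppzzzzzpSpzzzzzpppz   [S → p S p]
zpppzzzzzpSpzzzzzpppz ⇒ zpppzzzzzppSppzzzzzpppz   [S → p S p]
zpppzzzzzppSppzzzzzpppz ⇒ zpppzzzzzppppzzzzzpppz   [S → ε]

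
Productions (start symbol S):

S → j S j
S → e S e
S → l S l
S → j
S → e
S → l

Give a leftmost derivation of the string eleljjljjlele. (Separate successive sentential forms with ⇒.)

S ⇒ eSe ⇒ elSle ⇒ eleSele ⇒ elelSlele ⇒ eleljSjlele ⇒ eleljjSjjlele ⇒ eleljjljjlele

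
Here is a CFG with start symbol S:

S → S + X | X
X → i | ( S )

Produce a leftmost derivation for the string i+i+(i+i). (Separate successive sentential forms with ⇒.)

S ⇒ S+X ⇒ S+X+X ⇒ X+X+X ⇒ i+X+X ⇒ i+i+X ⇒ i+i+(S) ⇒ i+i+(S+X) ⇒ i+i+(X+X) ⇒ i+i+(i+X) ⇒ i+i+(i+i)

S ⇒ S+X   [S → S + X]
S+X ⇒ S+X+X   [S → S + X]
S+X+X ⇒ X+X+X   [S → X]
X+X+X ⇒ i+X+X   [X → i]
i+X+X ⇒ i+i+X   [X → i]
i+i+X ⇒ i+i+(S)   [X → ( S )]
i+i+(S) ⇒ i+i+(S+X)   [S → S + X]
i+i+(S+X) ⇒ i+i+(X+X)   [S → X]
i+i+(X+X) ⇒ i+i+(i+X)   [X → i]
i+i+(i+X) ⇒ i+i+(i+i)   [X → i]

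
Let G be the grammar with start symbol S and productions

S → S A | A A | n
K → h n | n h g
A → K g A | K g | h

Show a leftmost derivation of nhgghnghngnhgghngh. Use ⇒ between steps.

S ⇒ AA   [S → A A]
AA ⇒ KgAA   [A → K g A]
KgAA ⇒ nhggAA   [K → n h g]
nhggAA ⇒ nhggKgAA   [A → K g A]
nhggKgAA ⇒ nhgghngAA   [K → h n]
nhgghngAA ⇒ nhgghngKgA   [A → K g]
nhgghngKgA ⇒ nhgghnghngA   [K → h n]
nhgghnghngA ⇒ nhgghnghngKgA   [A → K g A]
nhgghnghngKgA ⇒ nhgghnghngnhggA   [K → n h g]
nhgghnghngnhggA ⇒ nhgghnghngnhggKgA   [A → K g A]
nhgghnghngnhggKgA ⇒ nhgghnghngnhgghngA   [K → h n]
nhgghnghngnhgghngA ⇒ nhgghnghngnhgghngh   [A → h]

S ⇒ AA ⇒ KgAA ⇒ nhggAA ⇒ nhggKgAA ⇒ nhgghngAA ⇒ nhgghngKgA ⇒ nhgghnghngA ⇒ nhgghnghngKgA ⇒ nhgghnghngnhggA ⇒ nhgghnghngnhggKgA ⇒ nhgghnghngnhgghngA ⇒ nhgghnghngnhgghngh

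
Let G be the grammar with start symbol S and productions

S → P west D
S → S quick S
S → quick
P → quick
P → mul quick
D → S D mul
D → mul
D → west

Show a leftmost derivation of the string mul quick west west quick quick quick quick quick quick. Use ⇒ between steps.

S ⇒ S quick S   [S → S quick S]
S quick S ⇒ S quick S quick S   [S → S quick S]
S quick S quick S ⇒ S quick S quick S quick S   [S → S quick S]
S quick S quick S quick S ⇒ P west D quick S quick S quick S   [S → P west D]
P west D quick S quick S quick S ⇒ mul quick west D quick S quick S quick S   [P → mul quick]
mul quick west D quick S quick S quick S ⇒ mul quick west west quick S quick S quick S   [D → west]
mul quick west west quick S quick S quick S ⇒ mul quick west west quick quick quick S quick S   [S → quick]
mul quick west west quick quick quick S quick S ⇒ mul quick west west quick quick quick quick quick S   [S → quick]
mul quick west west quick quick quick quick quick S ⇒ mul quick west west quick quick quick quick quick quick   [S → quick]

S ⇒ S quick S ⇒ S quick S quick S ⇒ S quick S quick S quick S ⇒ P west D quick S quick S quick S ⇒ mul quick west D quick S quick S quick S ⇒ mul quick west west quick S quick S quick S ⇒ mul quick west west quick quick quick S quick S ⇒ mul quick west west quick quick quick quick quick S ⇒ mul quick west west quick quick quick quick quick quick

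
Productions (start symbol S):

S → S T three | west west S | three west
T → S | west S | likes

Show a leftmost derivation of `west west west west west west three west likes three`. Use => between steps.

S => west west S   [S → west west S]
west west S => west west west west S   [S → west west S]
west west west west S => west west west west S T three   [S → S T three]
west west west west S T three => west west west west west west S T three   [S → west west S]
west west west west west west S T three => west west west west west west three west T three   [S → three west]
west west west west west west three west T three => west west west west west west three west likes three   [T → likes]

S => west west S => west west west west S => west west west west S T three => west west west west west west S T three => west west west west west west three west T three => west west west west west west three west likes three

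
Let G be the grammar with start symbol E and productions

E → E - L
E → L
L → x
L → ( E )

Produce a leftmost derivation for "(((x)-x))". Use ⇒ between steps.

E ⇒ L ⇒ (E) ⇒ (L) ⇒ ((E)) ⇒ ((E-L)) ⇒ ((L-L)) ⇒ (((E)-L)) ⇒ (((L)-L)) ⇒ (((x)-L)) ⇒ (((x)-x))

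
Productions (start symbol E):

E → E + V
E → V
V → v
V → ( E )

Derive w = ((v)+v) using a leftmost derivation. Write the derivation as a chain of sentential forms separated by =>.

E => V   [E → V]
V => (E)   [V → ( E )]
(E) => (E+V)   [E → E + V]
(E+V) => (V+V)   [E → V]
(V+V) => ((E)+V)   [V → ( E )]
((E)+V) => ((V)+V)   [E → V]
((V)+V) => ((v)+V)   [V → v]
((v)+V) => ((v)+v)   [V → v]

E=>V=>(E)=>(E+V)=>(V+V)=>((E)+V)=>((V)+V)=>((v)+V)=>((v)+v)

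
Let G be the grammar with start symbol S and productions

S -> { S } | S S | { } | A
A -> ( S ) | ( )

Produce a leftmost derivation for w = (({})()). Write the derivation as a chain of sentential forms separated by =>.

S => A   [S -> A]
A => (S)   [A -> ( S )]
(S) => (SS)   [S -> S S]
(SS) => (AS)   [S -> A]
(AS) => ((S)S)   [A -> ( S )]
((S)S) => (({})S)   [S -> { }]
(({})S) => (({})A)   [S -> A]
(({})A) => (({})())   [A -> ( )]

S => A => (S) => (SS) => (AS) => ((S)S) => (({})S) => (({})A) => (({})())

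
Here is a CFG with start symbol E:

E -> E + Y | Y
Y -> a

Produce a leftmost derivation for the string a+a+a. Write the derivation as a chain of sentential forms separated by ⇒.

E ⇒ E+Y   [E -> E + Y]
E+Y ⇒ E+Y+Y   [E -> E + Y]
E+Y+Y ⇒ Y+Y+Y   [E -> Y]
Y+Y+Y ⇒ a+Y+Y   [Y -> a]
a+Y+Y ⇒ a+a+Y   [Y -> a]
a+a+Y ⇒ a+a+a   [Y -> a]

E ⇒ E+Y ⇒ E+Y+Y ⇒ Y+Y+Y ⇒ a+Y+Y ⇒ a+a+Y ⇒ a+a+a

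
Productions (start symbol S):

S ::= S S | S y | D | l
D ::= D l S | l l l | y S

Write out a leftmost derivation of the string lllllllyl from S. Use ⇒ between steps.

S⇒SS⇒SyS⇒DyS⇒DlSyS⇒DlSlSyS⇒llllSlSyS⇒llllllSyS⇒lllllllyS⇒lllllllyl

S ⇒ SS   [S ::= S S]
SS ⇒ SyS   [S ::= S y]
SyS ⇒ DyS   [S ::= D]
DyS ⇒ DlSyS   [D ::= D l S]
DlSyS ⇒ DlSlSyS   [D ::= D l S]
DlSlSyS ⇒ llllSlSyS   [D ::= l l l]
llllSlSyS ⇒ llllllSyS   [S ::= l]
llllllSyS ⇒ lllllllyS   [S ::= l]
lllllllyS ⇒ lllllllyl   [S ::= l]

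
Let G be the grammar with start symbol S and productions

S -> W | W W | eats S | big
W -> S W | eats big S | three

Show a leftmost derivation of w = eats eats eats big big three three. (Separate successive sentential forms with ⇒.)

S ⇒ eats S ⇒ eats eats S ⇒ eats eats eats S ⇒ eats eats eats W W ⇒ eats eats eats S W W ⇒ eats eats eats big W W ⇒ eats eats eats big S W W ⇒ eats eats eats big big W W ⇒ eats eats eats big big three W ⇒ eats eats eats big big three three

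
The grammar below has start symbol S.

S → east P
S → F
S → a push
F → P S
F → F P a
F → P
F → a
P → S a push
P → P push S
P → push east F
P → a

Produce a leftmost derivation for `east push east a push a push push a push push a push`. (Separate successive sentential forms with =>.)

S => east P => east P push S => east P push S push S => east P push S push S push S => east push east F push S push S push S => east push east a push S push S push S => east push east a push a push push S push S => east push east a push a push push a push push S => east push east a push a push push a push push a push

S => east P   [S → east P]
east P => east P push S   [P → P push S]
east P push S => east P push S push S   [P → P push S]
east P push S push S => east P push S push S push S   [P → P push S]
east P push S push S push S => east push east F push S push S push S   [P → push east F]
east push east F push S push S push S => east push east a push S push S push S   [F → a]
east push east a push S push S push S => east push east a push a push push S push S   [S → a push]
east push east a push a push push S push S => east push east a push a push push a push push S   [S → a push]
east push east a push a push push a push push S => east push east a push a push push a push push a push   [S → a push]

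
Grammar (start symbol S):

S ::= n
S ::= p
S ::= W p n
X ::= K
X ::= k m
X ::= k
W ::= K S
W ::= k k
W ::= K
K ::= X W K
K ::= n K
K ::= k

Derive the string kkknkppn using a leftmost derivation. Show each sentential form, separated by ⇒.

S ⇒ Wpn ⇒ KSpn ⇒ XWKSpn ⇒ KWKSpn ⇒ kWKSpn ⇒ kkkKSpn ⇒ kkknKSpn ⇒ kkknkSpn ⇒ kkknkppn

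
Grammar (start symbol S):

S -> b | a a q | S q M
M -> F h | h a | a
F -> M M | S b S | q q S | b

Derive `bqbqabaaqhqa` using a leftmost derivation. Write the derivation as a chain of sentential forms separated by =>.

S=>SqM=>SqMqM=>bqMqM=>bqFhqM=>bqSbShqM=>bqSqMbShqM=>bqbqMbShqM=>bqbqabShqM=>bqbqabaaqhqM=>bqbqabaaqhqa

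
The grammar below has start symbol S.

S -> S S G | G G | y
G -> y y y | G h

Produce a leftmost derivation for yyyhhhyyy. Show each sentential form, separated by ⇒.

S ⇒ GG   [S -> G G]
GG ⇒ GhG   [G -> G h]
GhG ⇒ GhhG   [G -> G h]
GhhG ⇒ GhhhG   [G -> G h]
GhhhG ⇒ yyyhhhG   [G -> y y y]
yyyhhhG ⇒ yyyhhhyyy   [G -> y y y]

S ⇒ GG ⇒ GhG ⇒ GhhG ⇒ GhhhG ⇒ yyyhhhG ⇒ yyyhhhyyy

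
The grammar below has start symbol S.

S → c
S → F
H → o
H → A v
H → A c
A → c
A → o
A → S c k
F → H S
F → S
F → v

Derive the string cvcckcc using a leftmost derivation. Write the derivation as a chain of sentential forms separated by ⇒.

S ⇒ F   [S → F]
F ⇒ HS   [F → H S]
HS ⇒ AcS   [H → A c]
AcS ⇒ SckcS   [A → S c k]
SckcS ⇒ FckcS   [S → F]
FckcS ⇒ HSckcS   [F → H S]
HSckcS ⇒ AvSckcS   [H → A v]
AvSckcS ⇒ cvSckcS   [A → c]
cvSckcS ⇒ cvcckcS   [S → c]
cvcckcS ⇒ cvcckcc   [S → c]

S⇒F⇒HS⇒AcS⇒SckcS⇒FckcS⇒HSckcS⇒AvSckcS⇒cvSckcS⇒cvcckcS⇒cvcckcc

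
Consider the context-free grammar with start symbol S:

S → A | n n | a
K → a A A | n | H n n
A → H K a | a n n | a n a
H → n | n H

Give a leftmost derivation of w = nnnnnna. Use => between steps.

S => A => HKa => nHKa => nnHKa => nnnHKa => nnnnHKa => nnnnnKa => nnnnnna

S => A   [S → A]
A => HKa   [A → H K a]
HKa => nHKa   [H → n H]
nHKa => nnHKa   [H → n H]
nnHKa => nnnHKa   [H → n H]
nnnHKa => nnnnHKa   [H → n H]
nnnnHKa => nnnnnKa   [H → n]
nnnnnKa => nnnnnna   [K → n]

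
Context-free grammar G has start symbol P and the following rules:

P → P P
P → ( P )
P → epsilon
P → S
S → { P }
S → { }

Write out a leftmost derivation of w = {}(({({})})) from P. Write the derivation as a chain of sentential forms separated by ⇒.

P ⇒ PP ⇒ SP ⇒ {}P ⇒ {}(P) ⇒ {}((P)) ⇒ {}((S)) ⇒ {}(({P})) ⇒ {}(({PP})) ⇒ {}(({PPP})) ⇒ {}(({(P)PP})) ⇒ {}(({(S)PP})) ⇒ {}(({({})PP})) ⇒ {}(({({})P})) ⇒ {}(({({})}))

P ⇒ PP   [P → P P]
PP ⇒ SP   [P → S]
SP ⇒ {}P   [S → { }]
{}P ⇒ {}(P)   [P → ( P )]
{}(P) ⇒ {}((P))   [P → ( P )]
{}((P)) ⇒ {}((S))   [P → S]
{}((S)) ⇒ {}(({P}))   [S → { P }]
{}(({P})) ⇒ {}(({PP}))   [P → P P]
{}(({PP})) ⇒ {}(({PPP}))   [P → P P]
{}(({PPP})) ⇒ {}(({(P)PP}))   [P → ( P )]
{}(({(P)PP})) ⇒ {}(({(S)PP}))   [P → S]
{}(({(S)PP})) ⇒ {}(({({})PP}))   [S → { }]
{}(({({})PP})) ⇒ {}(({({})P}))   [P → epsilon]
{}(({({})P})) ⇒ {}(({({})}))   [P → epsilon]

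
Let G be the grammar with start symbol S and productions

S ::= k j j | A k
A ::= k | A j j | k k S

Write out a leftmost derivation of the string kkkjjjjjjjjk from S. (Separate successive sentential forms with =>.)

S => Ak   [S ::= A k]
Ak => Ajjk   [A ::= A j j]
Ajjk => Ajjjjk   [A ::= A j j]
Ajjjjk => Ajjjjjjk   [A ::= A j j]
Ajjjjjjk => kkSjjjjjjk   [A ::= k k S]
kkSjjjjjjk => kkkjjjjjjjjk   [S ::= k j j]

S => Ak => Ajjk => Ajjjjk => Ajjjjjjk => kkSjjjjjjk => kkkjjjjjjjjk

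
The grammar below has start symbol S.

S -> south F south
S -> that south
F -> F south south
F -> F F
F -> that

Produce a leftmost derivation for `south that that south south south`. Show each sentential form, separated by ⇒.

S ⇒ south F south ⇒ south F F south ⇒ south that F south ⇒ south that F south south south ⇒ south that that south south south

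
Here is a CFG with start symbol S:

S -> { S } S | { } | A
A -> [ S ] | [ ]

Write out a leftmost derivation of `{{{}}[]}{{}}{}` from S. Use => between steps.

S=>{S}S=>{{S}S}S=>{{{}}S}S=>{{{}}A}S=>{{{}}[]}S=>{{{}}[]}{S}S=>{{{}}[]}{{}}S=>{{{}}[]}{{}}{}

S => {S}S   [S -> { S } S]
{S}S => {{S}S}S   [S -> { S } S]
{{S}S}S => {{{}}S}S   [S -> { }]
{{{}}S}S => {{{}}A}S   [S -> A]
{{{}}A}S => {{{}}[]}S   [A -> [ ]]
{{{}}[]}S => {{{}}[]}{S}S   [S -> { S } S]
{{{}}[]}{S}S => {{{}}[]}{{}}S   [S -> { }]
{{{}}[]}{{}}S => {{{}}[]}{{}}{}   [S -> { }]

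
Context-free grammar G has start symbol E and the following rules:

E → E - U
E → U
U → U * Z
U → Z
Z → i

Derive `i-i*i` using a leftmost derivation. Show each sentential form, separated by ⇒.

E ⇒ E-U ⇒ U-U ⇒ Z-U ⇒ i-U ⇒ i-U*Z ⇒ i-Z*Z ⇒ i-i*Z ⇒ i-i*i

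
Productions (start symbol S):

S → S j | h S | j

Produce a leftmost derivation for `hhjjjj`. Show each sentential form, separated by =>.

S => Sj => hSj => hhSj => hhSjj => hhSjjj => hhjjjj

S => Sj   [S → S j]
Sj => hSj   [S → h S]
hSj => hhSj   [S → h S]
hhSj => hhSjj   [S → S j]
hhSjj => hhSjjj   [S → S j]
hhSjjj => hhjjjj   [S → j]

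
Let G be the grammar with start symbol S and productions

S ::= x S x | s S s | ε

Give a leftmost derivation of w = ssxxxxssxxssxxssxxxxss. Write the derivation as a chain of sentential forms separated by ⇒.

S ⇒ sSs ⇒ ssSss ⇒ ssxSxss ⇒ ssxxSxxss ⇒ ssxxxSxxxss ⇒ ssxxxxSxxxxss ⇒ ssxxxxsSsxxxxss ⇒ ssxxxxssSssxxxxss ⇒ ssxxxxssxSxssxxxxss ⇒ ssxxxxssxxSxxssxxxxss ⇒ ssxxxxssxxsSsxxssxxxxss ⇒ ssxxxxssxxssxxssxxxxss

S ⇒ sSs   [S ::= s S s]
sSs ⇒ ssSss   [S ::= s S s]
ssSss ⇒ ssxSxss   [S ::= x S x]
ssxSxss ⇒ ssxxSxxss   [S ::= x S x]
ssxxSxxss ⇒ ssxxxSxxxss   [S ::= x S x]
ssxxxSxxxss ⇒ ssxxxxSxxxxss   [S ::= x S x]
ssxxxxSxxxxss ⇒ ssxxxxsSsxxxxss   [S ::= s S s]
ssxxxxsSsxxxxss ⇒ ssxxxxssSssxxxxss   [S ::= s S s]
ssxxxxssSssxxxxss ⇒ ssxxxxssxSxssxxxxss   [S ::= x S x]
ssxxxxssxSxssxxxxss ⇒ ssxxxxssxxSxxssxxxxss   [S ::= x S x]
ssxxxxssxxSxxssxxxxss ⇒ ssxxxxssxxsSsxxssxxxxss   [S ::= s S s]
ssxxxxssxxsSsxxssxxxxss ⇒ ssxxxxssxxssxxssxxxxss   [S ::= ε]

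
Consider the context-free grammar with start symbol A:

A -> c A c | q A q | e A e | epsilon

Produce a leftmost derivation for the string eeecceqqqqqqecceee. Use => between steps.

A => eAe   [A -> e A e]
eAe => eeAee   [A -> e A e]
eeAee => eeeAeee   [A -> e A e]
eeeAeee => eeecAceee   [A -> c A c]
eeecAceee => eeeccAcceee   [A -> c A c]
eeeccAcceee => eeecceAecceee   [A -> e A e]
eeecceAecceee => eeecceqAqecceee   [A -> q A q]
eeecceqAqecceee => eeecceqqAqqecceee   [A -> q A q]
eeecceqqAqqecceee => eeecceqqqAqqqecceee   [A -> q A q]
eeecceqqqAqqqecceee => eeecceqqqqqqecceee   [A -> epsilon]

A => eAe => eeAee => eeeAeee => eeecAceee => eeeccAcceee => eeecceAecceee => eeecceqAqecceee => eeecceqqAqqecceee => eeecceqqqAqqqecceee => eeecceqqqqqqecceee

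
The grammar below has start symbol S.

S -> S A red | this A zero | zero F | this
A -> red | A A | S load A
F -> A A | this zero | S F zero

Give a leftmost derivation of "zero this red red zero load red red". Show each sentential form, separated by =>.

S => zero F => zero A A => zero S load A A => zero this A zero load A A => zero this A A zero load A A => zero this red A zero load A A => zero this red red zero load A A => zero this red red zero load red A => zero this red red zero load red red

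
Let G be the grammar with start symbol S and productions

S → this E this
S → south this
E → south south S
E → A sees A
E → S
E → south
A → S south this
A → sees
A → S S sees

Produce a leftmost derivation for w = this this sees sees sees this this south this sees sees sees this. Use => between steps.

S => this E this   [S → this E this]
this E this => this A sees A this   [E → A sees A]
this A sees A this => this S S sees sees A this   [A → S S sees]
this S S sees sees A this => this this E this S sees sees A this   [S → this E this]
this this E this S sees sees A this => this this A sees A this S sees sees A this   [E → A sees A]
this this A sees A this S sees sees A this => this this sees sees A this S sees sees A this   [A → sees]
this this sees sees A this S sees sees A this => this this sees sees sees this S sees sees A this   [A → sees]
this this sees sees sees this S sees sees A this => this this sees sees sees this this E this sees sees A this   [S → this E this]
this this sees sees sees this this E this sees sees A this => this this sees sees sees this this south this sees sees A this   [E → south]
this this sees sees sees this this south this sees sees A this => this this sees sees sees this this south this sees sees sees this   [A → sees]

S => this E this => this A sees A this => this S S sees sees A this => this this E this S sees sees A this => this this A sees A this S sees sees A this => this this sees sees A this S sees sees A this => this this sees sees sees this S sees sees A this => this this sees sees sees this this E this sees sees A this => this this sees sees sees this this south this sees sees A this => this this sees sees sees this this south this sees sees sees this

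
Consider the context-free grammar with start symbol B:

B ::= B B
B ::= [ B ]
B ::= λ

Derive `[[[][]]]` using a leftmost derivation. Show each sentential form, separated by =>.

B => [B]   [B ::= [ B ]]
[B] => [[B]]   [B ::= [ B ]]
[[B]] => [[BB]]   [B ::= B B]
[[BB]] => [[BBB]]   [B ::= B B]
[[BBB]] => [[[B]BB]]   [B ::= [ B ]]
[[[B]BB]] => [[[]BB]]   [B ::= λ]
[[[]BB]] => [[[][B]B]]   [B ::= [ B ]]
[[[][B]B]] => [[[][]B]]   [B ::= λ]
[[[][]B]] => [[[][]]]   [B ::= λ]

B => [B] => [[B]] => [[BB]] => [[BBB]] => [[[B]BB]] => [[[]BB]] => [[[][B]B]] => [[[][]B]] => [[[][]]]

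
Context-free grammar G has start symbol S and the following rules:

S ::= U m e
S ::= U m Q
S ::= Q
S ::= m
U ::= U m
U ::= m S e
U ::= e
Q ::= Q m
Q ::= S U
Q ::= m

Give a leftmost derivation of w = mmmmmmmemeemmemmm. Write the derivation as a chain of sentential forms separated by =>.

S=>UmQ=>UmmQ=>mSemmQ=>mUmQemmQ=>mmSemQemmQ=>mmUmeemQemmQ=>mmmSemeemQemmQ=>mmmQemeemQemmQ=>mmmQmemeemQemmQ=>mmmQmmemeemQemmQ=>mmmQmmmemeemQemmQ=>mmmmmmmemeemQemmQ=>mmmmmmmemeemmemmQ=>mmmmmmmemeemmemmm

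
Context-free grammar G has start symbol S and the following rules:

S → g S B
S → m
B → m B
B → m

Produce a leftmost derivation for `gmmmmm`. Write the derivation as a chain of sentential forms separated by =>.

S=>gSB=>gmB=>gmmB=>gmmmB=>gmmmmB=>gmmmmm

S => gSB   [S → g S B]
gSB => gmB   [S → m]
gmB => gmmB   [B → m B]
gmmB => gmmmB   [B → m B]
gmmmB => gmmmmB   [B → m B]
gmmmmB => gmmmmm   [B → m]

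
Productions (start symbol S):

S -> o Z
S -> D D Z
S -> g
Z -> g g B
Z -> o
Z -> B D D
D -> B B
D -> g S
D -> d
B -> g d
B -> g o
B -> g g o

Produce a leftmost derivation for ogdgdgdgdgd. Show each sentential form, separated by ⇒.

S⇒oZ⇒oBDD⇒ogdDD⇒ogdBBD⇒ogdgdBD⇒ogdgdgdD⇒ogdgdgdBB⇒ogdgdgdgdB⇒ogdgdgdgdgd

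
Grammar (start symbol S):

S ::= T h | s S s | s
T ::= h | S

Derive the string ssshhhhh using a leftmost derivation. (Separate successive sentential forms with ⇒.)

S ⇒ Th ⇒ Sh ⇒ Thh ⇒ Shh ⇒ Thhh ⇒ Shhh ⇒ Thhhh ⇒ Shhhh ⇒ Thhhhh ⇒ Shhhhh ⇒ sSshhhhh ⇒ ssshhhhh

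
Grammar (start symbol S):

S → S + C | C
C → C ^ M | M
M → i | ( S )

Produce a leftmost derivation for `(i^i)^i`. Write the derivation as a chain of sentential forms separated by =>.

S => C => C^M => M^M => (S)^M => (C)^M => (C^M)^M => (M^M)^M => (i^M)^M => (i^i)^M => (i^i)^i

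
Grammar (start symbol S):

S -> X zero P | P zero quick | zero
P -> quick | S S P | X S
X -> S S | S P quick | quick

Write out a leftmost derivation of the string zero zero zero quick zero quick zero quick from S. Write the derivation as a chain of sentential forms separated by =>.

S => P zero quick => S S P zero quick => X zero P S P zero quick => S S zero P S P zero quick => zero S zero P S P zero quick => zero zero zero P S P zero quick => zero zero zero quick S P zero quick => zero zero zero quick zero P zero quick => zero zero zero quick zero quick zero quick

S => P zero quick   [S -> P zero quick]
P zero quick => S S P zero quick   [P -> S S P]
S S P zero quick => X zero P S P zero quick   [S -> X zero P]
X zero P S P zero quick => S S zero P S P zero quick   [X -> S S]
S S zero P S P zero quick => zero S zero P S P zero quick   [S -> zero]
zero S zero P S P zero quick => zero zero zero P S P zero quick   [S -> zero]
zero zero zero P S P zero quick => zero zero zero quick S P zero quick   [P -> quick]
zero zero zero quick S P zero quick => zero zero zero quick zero P zero quick   [S -> zero]
zero zero zero quick zero P zero quick => zero zero zero quick zero quick zero quick   [P -> quick]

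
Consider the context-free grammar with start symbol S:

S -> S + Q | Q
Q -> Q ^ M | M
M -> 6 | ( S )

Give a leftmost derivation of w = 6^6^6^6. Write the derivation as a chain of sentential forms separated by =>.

S => Q   [S -> Q]
Q => Q^M   [Q -> Q ^ M]
Q^M => Q^M^M   [Q -> Q ^ M]
Q^M^M => Q^M^M^M   [Q -> Q ^ M]
Q^M^M^M => M^M^M^M   [Q -> M]
M^M^M^M => 6^M^M^M   [M -> 6]
6^M^M^M => 6^6^M^M   [M -> 6]
6^6^M^M => 6^6^6^M   [M -> 6]
6^6^6^M => 6^6^6^6   [M -> 6]

S=>Q=>Q^M=>Q^M^M=>Q^M^M^M=>M^M^M^M=>6^M^M^M=>6^6^M^M=>6^6^6^M=>6^6^6^6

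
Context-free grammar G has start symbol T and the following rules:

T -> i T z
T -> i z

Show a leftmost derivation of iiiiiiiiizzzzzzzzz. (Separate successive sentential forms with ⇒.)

T ⇒ iTz ⇒ iiTzz ⇒ iiiTzzz ⇒ iiiiTzzzz ⇒ iiiiiTzzzzz ⇒ iiiiiiTzzzzzz ⇒ iiiiiiiTzzzzzzz ⇒ iiiiiiiiTzzzzzzzz ⇒ iiiiiiiiizzzzzzzzz

T ⇒ iTz   [T -> i T z]
iTz ⇒ iiTzz   [T -> i T z]
iiTzz ⇒ iiiTzzz   [T -> i T z]
iiiTzzz ⇒ iiiiTzzzz   [T -> i T z]
iiiiTzzzz ⇒ iiiiiTzzzzz   [T -> i T z]
iiiiiTzzzzz ⇒ iiiiiiTzzzzzz   [T -> i T z]
iiiiiiTzzzzzz ⇒ iiiiiiiTzzzzzzz   [T -> i T z]
iiiiiiiTzzzzzzz ⇒ iiiiiiiiTzzzzzzzz   [T -> i T z]
iiiiiiiiTzzzzzzzz ⇒ iiiiiiiiizzzzzzzzz   [T -> i z]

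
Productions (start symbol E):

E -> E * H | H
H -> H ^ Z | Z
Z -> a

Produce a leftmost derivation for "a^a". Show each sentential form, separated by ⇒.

E ⇒ H ⇒ H^Z ⇒ Z^Z ⇒ a^Z ⇒ a^a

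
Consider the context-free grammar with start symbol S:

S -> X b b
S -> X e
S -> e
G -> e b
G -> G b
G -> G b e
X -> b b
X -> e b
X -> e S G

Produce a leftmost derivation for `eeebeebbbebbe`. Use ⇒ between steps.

S ⇒ Xe ⇒ eSGe ⇒ eXbbGe ⇒ eeSGbbGe ⇒ eeXeGbbGe ⇒ eeebeGbbGe ⇒ eeebeebbbGe ⇒ eeebeebbbGbe ⇒ eeebeebbbebbe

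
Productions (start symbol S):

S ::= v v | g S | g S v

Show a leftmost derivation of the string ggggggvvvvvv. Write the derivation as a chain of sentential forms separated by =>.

S => gS   [S ::= g S]
gS => ggSv   [S ::= g S v]
ggSv => gggSvv   [S ::= g S v]
gggSvv => ggggSvv   [S ::= g S]
ggggSvv => gggggSvvv   [S ::= g S v]
gggggSvvv => ggggggSvvvv   [S ::= g S v]
ggggggSvvvv => ggggggvvvvvv   [S ::= v v]

S => gS => ggSv => gggSvv => ggggSvv => gggggSvvv => ggggggSvvvv => ggggggvvvvvv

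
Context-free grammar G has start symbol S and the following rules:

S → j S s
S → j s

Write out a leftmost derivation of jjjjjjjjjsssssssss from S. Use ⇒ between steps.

S ⇒ jSs ⇒ jjSss ⇒ jjjSsss ⇒ jjjjSssss ⇒ jjjjjSsssss ⇒ jjjjjjSssssss ⇒ jjjjjjjSsssssss ⇒ jjjjjjjjSssssssss ⇒ jjjjjjjjjsssssssss

S ⇒ jSs   [S → j S s]
jSs ⇒ jjSss   [S → j S s]
jjSss ⇒ jjjSsss   [S → j S s]
jjjSsss ⇒ jjjjSssss   [S → j S s]
jjjjSssss ⇒ jjjjjSsssss   [S → j S s]
jjjjjSsssss ⇒ jjjjjjSssssss   [S → j S s]
jjjjjjSssssss ⇒ jjjjjjjSsssssss   [S → j S s]
jjjjjjjSsssssss ⇒ jjjjjjjjSssssssss   [S → j S s]
jjjjjjjjSssssssss ⇒ jjjjjjjjjsssssssss   [S → j s]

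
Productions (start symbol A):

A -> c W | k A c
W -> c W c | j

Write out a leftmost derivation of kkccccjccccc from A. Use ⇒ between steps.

A ⇒ kAc ⇒ kkAcc ⇒ kkcWcc ⇒ kkccWccc ⇒ kkcccWcccc ⇒ kkccccWccccc ⇒ kkccccjccccc

A ⇒ kAc   [A -> k A c]
kAc ⇒ kkAcc   [A -> k A c]
kkAcc ⇒ kkcWcc   [A -> c W]
kkcWcc ⇒ kkccWccc   [W -> c W c]
kkccWccc ⇒ kkcccWcccc   [W -> c W c]
kkcccWcccc ⇒ kkccccWccccc   [W -> c W c]
kkccccWccccc ⇒ kkccccjccccc   [W -> j]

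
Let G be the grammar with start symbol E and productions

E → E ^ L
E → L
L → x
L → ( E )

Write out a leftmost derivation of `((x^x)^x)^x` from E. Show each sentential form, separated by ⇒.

E ⇒ E^L ⇒ L^L ⇒ (E)^L ⇒ (E^L)^L ⇒ (L^L)^L ⇒ ((E)^L)^L ⇒ ((E^L)^L)^L ⇒ ((L^L)^L)^L ⇒ ((x^L)^L)^L ⇒ ((x^x)^L)^L ⇒ ((x^x)^x)^L ⇒ ((x^x)^x)^x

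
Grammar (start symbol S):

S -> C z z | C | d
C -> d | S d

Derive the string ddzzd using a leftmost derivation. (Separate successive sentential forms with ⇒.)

S ⇒ C ⇒ Sd ⇒ Czzd ⇒ Sdzzd ⇒ Cdzzd ⇒ ddzzd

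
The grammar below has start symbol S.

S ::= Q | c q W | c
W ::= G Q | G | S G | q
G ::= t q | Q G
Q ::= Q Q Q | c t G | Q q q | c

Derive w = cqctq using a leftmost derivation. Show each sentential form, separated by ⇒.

S ⇒ cqW ⇒ cqG ⇒ cqQG ⇒ cqcG ⇒ cqctq

S ⇒ cqW   [S ::= c q W]
cqW ⇒ cqG   [W ::= G]
cqG ⇒ cqQG   [G ::= Q G]
cqQG ⇒ cqcG   [Q ::= c]
cqcG ⇒ cqctq   [G ::= t q]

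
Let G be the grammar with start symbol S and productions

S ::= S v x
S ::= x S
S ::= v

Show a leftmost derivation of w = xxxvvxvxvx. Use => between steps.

S => xS   [S ::= x S]
xS => xSvx   [S ::= S v x]
xSvx => xxSvx   [S ::= x S]
xxSvx => xxSvxvx   [S ::= S v x]
xxSvxvx => xxSvxvxvx   [S ::= S v x]
xxSvxvxvx => xxxSvxvxvx   [S ::= x S]
xxxSvxvxvx => xxxvvxvxvx   [S ::= v]

S => xS => xSvx => xxSvx => xxSvxvx => xxSvxvxvx => xxxSvxvxvx => xxxvvxvxvx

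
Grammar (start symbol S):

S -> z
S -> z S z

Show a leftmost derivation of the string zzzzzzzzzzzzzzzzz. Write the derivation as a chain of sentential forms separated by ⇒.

S ⇒ zSz   [S -> z S z]
zSz ⇒ zzSzz   [S -> z S z]
zzSzz ⇒ zzzSzzz   [S -> z S z]
zzzSzzz ⇒ zzzzSzzzz   [S -> z S z]
zzzzSzzzz ⇒ zzzzzSzzzzz   [S -> z S z]
zzzzzSzzzzz ⇒ zzzzzzSzzzzzz   [S -> z S z]
zzzzzzSzzzzzz ⇒ zzzzzzzSzzzzzzz   [S -> z S z]
zzzzzzzSzzzzzzz ⇒ zzzzzzzzSzzzzzzzz   [S -> z S z]
zzzzzzzzSzzzzzzzz ⇒ zzzzzzzzzzzzzzzzz   [S -> z]

S ⇒ zSz ⇒ zzSzz ⇒ zzzSzzz ⇒ zzzzSzzzz ⇒ zzzzzSzzzzz ⇒ zzzzzzSzzzzzz ⇒ zzzzzzzSzzzzzzz ⇒ zzzzzzzzSzzzzzzzz ⇒ zzzzzzzzzzzzzzzzz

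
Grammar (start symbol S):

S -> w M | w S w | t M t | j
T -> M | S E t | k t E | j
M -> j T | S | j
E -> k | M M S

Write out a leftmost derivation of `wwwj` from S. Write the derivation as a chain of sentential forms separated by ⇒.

S⇒wM⇒wS⇒wwM⇒wwS⇒wwwM⇒wwwS⇒wwwj

S ⇒ wM   [S -> w M]
wM ⇒ wS   [M -> S]
wS ⇒ wwM   [S -> w M]
wwM ⇒ wwS   [M -> S]
wwS ⇒ wwwM   [S -> w M]
wwwM ⇒ wwwS   [M -> S]
wwwS ⇒ wwwj   [S -> j]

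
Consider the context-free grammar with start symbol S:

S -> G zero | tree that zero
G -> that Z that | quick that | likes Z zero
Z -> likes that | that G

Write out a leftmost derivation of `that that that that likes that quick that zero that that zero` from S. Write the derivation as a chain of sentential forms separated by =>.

S => G zero => that Z that zero => that that G that zero => that that that Z that that zero => that that that that G that that zero => that that that that likes Z zero that that zero => that that that that likes that G zero that that zero => that that that that likes that quick that zero that that zero

S => G zero   [S -> G zero]
G zero => that Z that zero   [G -> that Z that]
that Z that zero => that that G that zero   [Z -> that G]
that that G that zero => that that that Z that that zero   [G -> that Z that]
that that that Z that that zero => that that that that G that that zero   [Z -> that G]
that that that that G that that zero => that that that that likes Z zero that that zero   [G -> likes Z zero]
that that that that likes Z zero that that zero => that that that that likes that G zero that that zero   [Z -> that G]
that that that that likes that G zero that that zero => that that that that likes that quick that zero that that zero   [G -> quick that]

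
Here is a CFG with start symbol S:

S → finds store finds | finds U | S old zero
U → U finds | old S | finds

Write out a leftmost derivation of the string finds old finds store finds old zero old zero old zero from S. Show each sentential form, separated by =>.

S => S old zero   [S → S old zero]
S old zero => S old zero old zero   [S → S old zero]
S old zero old zero => S old zero old zero old zero   [S → S old zero]
S old zero old zero old zero => finds U old zero old zero old zero   [S → finds U]
finds U old zero old zero old zero => finds old S old zero old zero old zero   [U → old S]
finds old S old zero old zero old zero => finds old finds store finds old zero old zero old zero   [S → finds store finds]

S => S old zero => S old zero old zero => S old zero old zero old zero => finds U old zero old zero old zero => finds old S old zero old zero old zero => finds old finds store finds old zero old zero old zero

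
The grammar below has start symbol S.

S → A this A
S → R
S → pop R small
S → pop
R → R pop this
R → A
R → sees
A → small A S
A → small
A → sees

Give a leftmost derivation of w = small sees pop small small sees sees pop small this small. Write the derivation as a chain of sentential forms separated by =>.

S => A this A   [S → A this A]
A this A => small A S this A   [A → small A S]
small A S this A => small sees S this A   [A → sees]
small sees S this A => small sees pop R small this A   [S → pop R small]
small sees pop R small this A => small sees pop A small this A   [R → A]
small sees pop A small this A => small sees pop small A S small this A   [A → small A S]
small sees pop small A S small this A => small sees pop small small A S S small this A   [A → small A S]
small sees pop small small A S S small this A => small sees pop small small sees S S small this A   [A → sees]
small sees pop small small sees S S small this A => small sees pop small small sees R S small this A   [S → R]
small sees pop small small sees R S small this A => small sees pop small small sees sees S small this A   [R → sees]
small sees pop small small sees sees S small this A => small sees pop small small sees sees pop small this A   [S → pop]
small sees pop small small sees sees pop small this A => small sees pop small small sees sees pop small this small   [A → small]

S => A this A => small A S this A => small sees S this A => small sees pop R small this A => small sees pop A small this A => small sees pop small A S small this A => small sees pop small small A S S small this A => small sees pop small small sees S S small this A => small sees pop small small sees R S small this A => small sees pop small small sees sees S small this A => small sees pop small small sees sees pop small this A => small sees pop small small sees sees pop small this small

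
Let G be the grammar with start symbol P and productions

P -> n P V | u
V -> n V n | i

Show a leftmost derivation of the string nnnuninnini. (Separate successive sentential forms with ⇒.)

P⇒nPV⇒nnPVV⇒nnnPVVV⇒nnnuVVV⇒nnnunVnVV⇒nnnuninVV⇒nnnuninnVnV⇒nnnuninninV⇒nnnuninnini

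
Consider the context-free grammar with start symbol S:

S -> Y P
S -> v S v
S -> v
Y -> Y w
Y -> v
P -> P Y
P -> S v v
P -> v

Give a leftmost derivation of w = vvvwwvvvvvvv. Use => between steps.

S=>vSv=>vvSvv=>vvYPvv=>vvYwPvv=>vvYwwPvv=>vvvwwPvv=>vvvwwSvvvv=>vvvwwvSvvvvv=>vvvwwvvvvvvv

S => vSv   [S -> v S v]
vSv => vvSvv   [S -> v S v]
vvSvv => vvYPvv   [S -> Y P]
vvYPvv => vvYwPvv   [Y -> Y w]
vvYwPvv => vvYwwPvv   [Y -> Y w]
vvYwwPvv => vvvwwPvv   [Y -> v]
vvvwwPvv => vvvwwSvvvv   [P -> S v v]
vvvwwSvvvv => vvvwwvSvvvvv   [S -> v S v]
vvvwwvSvvvvv => vvvwwvvvvvvv   [S -> v]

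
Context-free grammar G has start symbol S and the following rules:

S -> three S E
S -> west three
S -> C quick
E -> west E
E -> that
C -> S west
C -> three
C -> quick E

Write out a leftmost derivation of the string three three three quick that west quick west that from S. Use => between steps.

S => three S E => three C quick E => three S west quick E => three three S E west quick E => three three C quick E west quick E => three three three quick E west quick E => three three three quick that west quick E => three three three quick that west quick west E => three three three quick that west quick west that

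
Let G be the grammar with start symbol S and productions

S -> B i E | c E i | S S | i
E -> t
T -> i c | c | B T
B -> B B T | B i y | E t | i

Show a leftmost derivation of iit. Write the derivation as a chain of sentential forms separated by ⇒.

S ⇒ BiE   [S -> B i E]
BiE ⇒ iiE   [B -> i]
iiE ⇒ iit   [E -> t]

S ⇒ BiE ⇒ iiE ⇒ iit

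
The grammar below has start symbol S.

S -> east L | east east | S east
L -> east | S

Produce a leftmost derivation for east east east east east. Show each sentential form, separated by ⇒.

S ⇒ east L ⇒ east S ⇒ east S east ⇒ east S east east ⇒ east east east east east

S ⇒ east L   [S -> east L]
east L ⇒ east S   [L -> S]
east S ⇒ east S east   [S -> S east]
east S east ⇒ east S east east   [S -> S east]
east S east east ⇒ east east east east east   [S -> east east]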